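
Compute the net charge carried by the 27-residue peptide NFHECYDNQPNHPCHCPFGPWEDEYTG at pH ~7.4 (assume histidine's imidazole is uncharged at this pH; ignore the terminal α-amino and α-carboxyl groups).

-5

At pH ~7.4 the Lys and Arg side chains are protonated (+1), the Asp and Glu side chains are deprotonated (−1), and with His taken as neutral all other side chains carry no charge.
Positive (K, R): none → +0.
Negative (D, E): E4, D7, E22, D23, E24 → −5.
Net charge = (+0) + (−5) = −5.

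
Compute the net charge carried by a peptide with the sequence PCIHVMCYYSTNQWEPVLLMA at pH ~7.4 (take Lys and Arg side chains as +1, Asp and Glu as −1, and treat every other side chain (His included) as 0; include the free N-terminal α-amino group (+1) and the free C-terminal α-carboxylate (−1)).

-1

Positive (K, R): none → +0.
Negative (D, E): E15 → −1.
The N-terminus (+1) and C-terminus (−1) cancel.
Net charge = (+0) + (−1) = −1.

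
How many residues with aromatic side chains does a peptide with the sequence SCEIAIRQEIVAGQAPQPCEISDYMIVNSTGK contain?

1

F, W, and Y each carry an aromatic ring on the side chain.
Matching residues: Y24.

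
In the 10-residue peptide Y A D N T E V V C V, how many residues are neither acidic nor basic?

8

Acidic: D, E. Basic: K, R, H. All other residues are neither.
Matching residues: Y1, A2, N4, T5, V7, V8, C9, V10.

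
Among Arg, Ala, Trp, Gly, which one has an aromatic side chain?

F, W, and Y each carry an aromatic ring on the side chain.
Of the listed options, only Trp belongs to this group.

Trp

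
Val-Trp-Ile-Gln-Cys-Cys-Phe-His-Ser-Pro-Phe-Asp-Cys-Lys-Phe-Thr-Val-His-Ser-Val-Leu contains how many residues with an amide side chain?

1

Only N (asparagine) and Q (glutamine) carry a side-chain carboxamide.
Matching residues: Gln4.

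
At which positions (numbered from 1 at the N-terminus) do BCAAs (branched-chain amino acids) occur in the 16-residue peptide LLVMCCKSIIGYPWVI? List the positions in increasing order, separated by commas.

Valine (V), leucine (L), and isoleucine (I) are the branched-chain amino acids.
Matching residues: L1, L2, V3, I9, I10, V15, I16.

1, 2, 3, 9, 10, 15, 16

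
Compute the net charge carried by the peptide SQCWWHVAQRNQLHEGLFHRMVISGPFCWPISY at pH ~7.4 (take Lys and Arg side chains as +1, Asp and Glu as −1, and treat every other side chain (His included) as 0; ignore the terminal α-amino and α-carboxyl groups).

+1

Positive (K, R): R10, R20 → +2.
Negative (D, E): E15 → −1.
Net charge = (+2) + (−1) = +1.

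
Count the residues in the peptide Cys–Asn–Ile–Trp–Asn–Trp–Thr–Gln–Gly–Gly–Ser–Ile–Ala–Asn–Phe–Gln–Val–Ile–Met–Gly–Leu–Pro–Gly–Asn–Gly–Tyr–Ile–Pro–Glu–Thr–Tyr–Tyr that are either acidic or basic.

Acidic: D, E. Basic: H, K, R.
Acidic residues here: Glu29 (1).
Basic residues here: none (0).
The two groups share no amino acid, so total = 1 + 0 = 1.

1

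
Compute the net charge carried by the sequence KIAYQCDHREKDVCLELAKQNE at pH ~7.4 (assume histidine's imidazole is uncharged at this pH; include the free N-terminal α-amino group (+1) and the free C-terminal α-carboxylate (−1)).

-1

At pH ~7.4 the Lys and Arg side chains are protonated (+1), the Asp and Glu side chains are deprotonated (−1), and with His taken as neutral all other side chains carry no charge.
Positive (K, R): K1, R9, K11, K19 → +4.
Negative (D, E): D7, E10, D12, E16, E22 → −5.
The N-terminus (+1) and C-terminus (−1) cancel.
Net charge = (+4) + (−5) = −1.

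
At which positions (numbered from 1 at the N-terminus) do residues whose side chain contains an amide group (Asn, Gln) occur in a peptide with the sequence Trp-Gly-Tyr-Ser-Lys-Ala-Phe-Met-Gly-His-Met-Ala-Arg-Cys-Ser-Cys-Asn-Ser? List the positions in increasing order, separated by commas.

17

Matching residues: Asn17.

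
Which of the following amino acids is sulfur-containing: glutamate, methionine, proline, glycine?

Cysteine (C, thiol) and methionine (M, thioether) are the two sulfur-containing amino acids.
Of the listed options, only methionine belongs to this group.

methionine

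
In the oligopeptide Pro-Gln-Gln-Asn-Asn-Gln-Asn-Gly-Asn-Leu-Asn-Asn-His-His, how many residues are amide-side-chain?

The amide-side-chain residues are Asn (N) and Gln (Q).
Matching residues: Gln2, Gln3, Asn4, Asn5, Gln6, Asn7, Asn9, Asn11, Asn12.

9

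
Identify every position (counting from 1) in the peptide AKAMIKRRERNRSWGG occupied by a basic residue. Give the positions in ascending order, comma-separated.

Matching residues: K2, K6, R7, R8, R10, R12.

2, 6, 7, 8, 10, 12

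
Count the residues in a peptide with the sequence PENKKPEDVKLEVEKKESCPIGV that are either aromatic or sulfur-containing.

1

Aromatic: F, W, Y. Sulfur-containing: C, M.
Aromatic residues here: none (0).
Sulfur-containing residues here: C19 (1).
The two groups share no amino acid, so total = 0 + 1 = 1.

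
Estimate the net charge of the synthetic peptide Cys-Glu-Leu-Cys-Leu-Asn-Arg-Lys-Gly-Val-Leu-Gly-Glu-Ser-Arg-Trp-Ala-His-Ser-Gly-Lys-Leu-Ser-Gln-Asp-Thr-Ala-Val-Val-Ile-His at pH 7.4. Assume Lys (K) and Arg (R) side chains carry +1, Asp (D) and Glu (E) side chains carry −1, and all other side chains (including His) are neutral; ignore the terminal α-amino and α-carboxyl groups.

+1

Positive (K, R): Arg7, Lys8, Arg15, Lys21 → +4.
Negative (D, E): Glu2, Glu13, Asp25 → −3.
Net charge = (+4) + (−3) = +1.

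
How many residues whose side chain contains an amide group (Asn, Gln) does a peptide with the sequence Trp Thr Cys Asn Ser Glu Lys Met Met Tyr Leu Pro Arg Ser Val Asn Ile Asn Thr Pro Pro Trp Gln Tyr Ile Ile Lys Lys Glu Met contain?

4

Matching residues: Asn4, Asn16, Asn18, Gln23.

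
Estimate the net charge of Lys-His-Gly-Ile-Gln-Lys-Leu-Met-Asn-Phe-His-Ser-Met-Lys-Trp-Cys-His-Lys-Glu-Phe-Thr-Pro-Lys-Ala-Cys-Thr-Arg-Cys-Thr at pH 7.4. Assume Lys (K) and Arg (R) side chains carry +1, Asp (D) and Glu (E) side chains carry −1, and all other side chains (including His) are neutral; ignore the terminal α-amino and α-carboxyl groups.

+5

Positive (K, R): Lys1, Lys6, Lys14, Lys18, Lys23, Arg27 → +6.
Negative (D, E): Glu19 → −1.
Net charge = (+6) + (−1) = +5.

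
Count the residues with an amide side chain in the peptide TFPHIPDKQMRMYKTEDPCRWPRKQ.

2

Asparagine (N) and glutamine (Q) have uncharged amide side chains.
Matching residues: Q9, Q25.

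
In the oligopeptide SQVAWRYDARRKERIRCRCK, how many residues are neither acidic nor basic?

10

Acidic: D, E. Basic: K, R, H. All other residues are neither.
Matching residues: S1, Q2, V3, A4, W5, Y7, A9, I15, C17, C19.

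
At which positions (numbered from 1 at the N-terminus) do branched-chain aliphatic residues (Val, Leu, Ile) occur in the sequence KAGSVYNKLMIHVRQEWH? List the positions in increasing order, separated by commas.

5, 9, 11, 13

Matching residues: V5, L9, I11, V13.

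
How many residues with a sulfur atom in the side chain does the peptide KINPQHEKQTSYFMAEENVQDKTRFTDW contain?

Cysteine (C, thiol) and methionine (M, thioether) are the two sulfur-containing amino acids.
Matching residues: M14.

1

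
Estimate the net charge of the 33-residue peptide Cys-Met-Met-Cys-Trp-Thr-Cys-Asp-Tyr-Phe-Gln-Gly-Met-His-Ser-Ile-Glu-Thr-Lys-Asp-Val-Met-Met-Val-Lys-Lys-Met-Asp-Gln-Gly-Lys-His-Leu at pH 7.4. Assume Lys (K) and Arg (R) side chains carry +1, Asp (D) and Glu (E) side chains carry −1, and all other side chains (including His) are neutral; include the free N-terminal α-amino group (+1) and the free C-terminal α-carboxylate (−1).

Positive (K, R): Lys19, Lys25, Lys26, Lys31 → +4.
Negative (D, E): Asp8, Glu17, Asp20, Asp28 → −4.
The N-terminus (+1) and C-terminus (−1) cancel.
Net charge = (+4) + (−4) = 0.

0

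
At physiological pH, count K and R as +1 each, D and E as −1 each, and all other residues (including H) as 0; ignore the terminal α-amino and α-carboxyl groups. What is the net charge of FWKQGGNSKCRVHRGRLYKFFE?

+5

Positive (K, R): K3, K9, R11, R14, R16, K19 → +6.
Negative (D, E): E22 → −1.
Net charge = (+6) + (−1) = +5.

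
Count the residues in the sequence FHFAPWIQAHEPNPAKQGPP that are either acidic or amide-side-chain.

4

Acidic: D, E. Amide-side-chain: N, Q.
Acidic residues here: E11 (1).
Amide-side-chain residues here: Q8, N13, Q17 (3).
The two groups share no amino acid, so total = 1 + 3 = 4.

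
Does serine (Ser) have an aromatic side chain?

F, W, and Y each carry an aromatic ring on the side chain.
Serine is not in this group.

No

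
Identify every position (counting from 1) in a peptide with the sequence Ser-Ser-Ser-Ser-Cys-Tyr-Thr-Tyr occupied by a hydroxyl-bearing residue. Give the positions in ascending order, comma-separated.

Matching residues: Ser1, Ser2, Ser3, Ser4, Tyr6, Thr7, Tyr8.

1, 2, 3, 4, 6, 7, 8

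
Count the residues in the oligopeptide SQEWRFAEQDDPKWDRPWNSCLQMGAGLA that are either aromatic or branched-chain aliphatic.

Aromatic: F, W, Y. Branched-chain aliphatic: I, L, V.
Aromatic residues here: W4, F6, W14, W18 (4).
Branched-chain aliphatic residues here: L22, L28 (2).
The two groups share no amino acid, so total = 4 + 2 = 6.

6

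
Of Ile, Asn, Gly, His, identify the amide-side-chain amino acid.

Asn

The amide-side-chain residues are Asn (N) and Gln (Q).
Of the listed options, only Asn belongs to this group.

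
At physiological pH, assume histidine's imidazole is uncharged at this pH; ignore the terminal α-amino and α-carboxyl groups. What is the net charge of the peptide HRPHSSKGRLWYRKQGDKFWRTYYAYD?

+5

Near pH 7.4, K and R contribute +1 each, D and E contribute −1 each, and every other side chain (His included, as stated) is uncharged.
Positive (K, R): R2, K7, R9, R13, K14, K18, R21 → +7.
Negative (D, E): D17, D27 → −2.
Net charge = (+7) + (−2) = +5.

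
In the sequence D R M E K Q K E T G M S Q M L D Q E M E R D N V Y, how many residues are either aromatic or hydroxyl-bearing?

Aromatic: F, W, Y. Hydroxyl-bearing: S, T, Y.
Aromatic residues here: Y25 (1).
Hydroxyl-bearing residues here: T9, S12, Y25 (3).
Y is in both groups, so the 1 Y residue must not be double-counted.
Total = 1 + 3 − 1 = 3.

3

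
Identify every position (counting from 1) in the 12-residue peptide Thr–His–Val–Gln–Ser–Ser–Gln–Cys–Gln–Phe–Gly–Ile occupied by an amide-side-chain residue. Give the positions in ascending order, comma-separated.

4, 7, 9

Asparagine (N) and glutamine (Q) have uncharged amide side chains.
Matching residues: Gln4, Gln7, Gln9.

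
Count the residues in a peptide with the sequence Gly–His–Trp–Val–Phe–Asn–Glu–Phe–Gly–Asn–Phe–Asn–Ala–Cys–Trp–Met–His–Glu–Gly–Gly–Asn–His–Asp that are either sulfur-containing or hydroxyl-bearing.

2

Sulfur-containing: C, M. Hydroxyl-bearing: S, T, Y.
Sulfur-containing residues here: Cys14, Met16 (2).
Hydroxyl-bearing residues here: none (0).
The two groups share no amino acid, so total = 2 + 0 = 2.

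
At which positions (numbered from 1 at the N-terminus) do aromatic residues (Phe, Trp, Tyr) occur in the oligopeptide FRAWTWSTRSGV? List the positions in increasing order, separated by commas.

1, 4, 6

Matching residues: F1, W4, W6.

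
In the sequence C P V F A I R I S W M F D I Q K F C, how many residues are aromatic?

The aromatic amino acids are Phe (F, benzyl), Trp (W, indole), and Tyr (Y, phenol).
Matching residues: F4, W10, F12, F17.

4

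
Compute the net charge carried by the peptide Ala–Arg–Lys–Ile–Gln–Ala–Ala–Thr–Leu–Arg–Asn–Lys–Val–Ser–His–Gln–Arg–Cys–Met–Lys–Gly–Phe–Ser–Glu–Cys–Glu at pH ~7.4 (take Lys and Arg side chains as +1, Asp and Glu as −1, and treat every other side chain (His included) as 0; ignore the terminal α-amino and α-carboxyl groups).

Positive (K, R): Arg2, Lys3, Arg10, Lys12, Arg17, Lys20 → +6.
Negative (D, E): Glu24, Glu26 → −2.
Net charge = (+6) + (−2) = +4.

+4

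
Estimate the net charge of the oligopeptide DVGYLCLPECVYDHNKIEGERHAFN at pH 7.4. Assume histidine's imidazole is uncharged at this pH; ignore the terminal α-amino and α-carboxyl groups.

-3

The side chains ionized at physiological pH are Lys/Arg (+1) and Asp/Glu (−1); with His treated as neutral, nothing else contributes.
Positive (K, R): K16, R21 → +2.
Negative (D, E): D1, E9, D13, E18, E20 → −5.
Net charge = (+2) + (−5) = −3.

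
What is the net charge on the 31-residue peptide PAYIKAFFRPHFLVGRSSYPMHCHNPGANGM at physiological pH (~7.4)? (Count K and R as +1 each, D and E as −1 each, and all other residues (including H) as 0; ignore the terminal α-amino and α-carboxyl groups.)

+3

Positive (K, R): K5, R9, R16 → +3.
Negative (D, E): none → −0.
Net charge = (+3) + (−0) = +3.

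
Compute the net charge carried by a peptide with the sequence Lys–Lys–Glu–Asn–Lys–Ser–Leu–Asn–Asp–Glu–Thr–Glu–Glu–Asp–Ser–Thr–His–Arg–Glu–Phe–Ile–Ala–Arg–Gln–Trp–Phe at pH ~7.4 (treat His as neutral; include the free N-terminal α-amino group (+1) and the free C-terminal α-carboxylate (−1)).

The side chains ionized at physiological pH are Lys/Arg (+1) and Asp/Glu (−1); with His treated as neutral, nothing else contributes.
Positive (K, R): Lys1, Lys2, Lys5, Arg18, Arg23 → +5.
Negative (D, E): Glu3, Asp9, Glu10, Glu12, Glu13, Asp14, Glu19 → −7.
The N-terminus (+1) and C-terminus (−1) cancel.
Net charge = (+5) + (−7) = −2.

-2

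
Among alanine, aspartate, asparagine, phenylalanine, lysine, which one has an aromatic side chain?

phenylalanine

F, W, and Y each carry an aromatic ring on the side chain.
Of the listed options, only phenylalanine belongs to this group.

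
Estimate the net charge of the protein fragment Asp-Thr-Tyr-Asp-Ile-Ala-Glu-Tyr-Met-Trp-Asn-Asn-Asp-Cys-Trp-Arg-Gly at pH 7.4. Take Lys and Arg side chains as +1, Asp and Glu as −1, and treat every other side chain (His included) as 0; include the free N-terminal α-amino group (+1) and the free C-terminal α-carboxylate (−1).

-3

Positive (K, R): Arg16 → +1.
Negative (D, E): Asp1, Asp4, Glu7, Asp13 → −4.
The N-terminus (+1) and C-terminus (−1) cancel.
Net charge = (+1) + (−4) = −3.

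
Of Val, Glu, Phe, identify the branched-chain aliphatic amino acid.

The BCAAs are Val, Leu, and Ile — aliphatic side chains with a branch point.
Of the listed options, only Val belongs to this group.

Val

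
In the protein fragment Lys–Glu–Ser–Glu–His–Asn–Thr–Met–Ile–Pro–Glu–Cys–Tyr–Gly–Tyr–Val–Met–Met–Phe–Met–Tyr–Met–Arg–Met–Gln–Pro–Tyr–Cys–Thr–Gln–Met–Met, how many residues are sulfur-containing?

10

Cysteine (C, thiol) and methionine (M, thioether) are the two sulfur-containing amino acids.
Matching residues: Met8, Cys12, Met17, Met18, Met20, Met22, Met24, Cys28, Met31, Met32.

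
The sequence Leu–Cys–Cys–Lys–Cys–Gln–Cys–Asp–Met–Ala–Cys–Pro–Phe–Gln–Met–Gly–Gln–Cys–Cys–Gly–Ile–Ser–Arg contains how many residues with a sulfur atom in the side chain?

Only Cys (C) and Met (M) have a sulfur atom in the side chain.
Matching residues: Cys2, Cys3, Cys5, Cys7, Met9, Cys11, Met15, Cys18, Cys19.

9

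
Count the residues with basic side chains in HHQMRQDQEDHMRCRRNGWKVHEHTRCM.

11

K, R, and H are the three residues with basic side chains (ε-amine, guanidinium, and imidazole respectively).
Matching residues: H1, H2, R5, H11, R13, R15, R16, K20, H22, H24, R26.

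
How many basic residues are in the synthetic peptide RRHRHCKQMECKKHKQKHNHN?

13

The basic amino acids are Lys (K), Arg (R), and His (H).
Matching residues: R1, R2, H3, R4, H5, K7, K12, K13, H14, K15, K17, H18, H20.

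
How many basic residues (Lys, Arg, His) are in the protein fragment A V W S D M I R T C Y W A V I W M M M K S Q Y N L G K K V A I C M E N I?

4

Matching residues: R8, K20, K27, K28.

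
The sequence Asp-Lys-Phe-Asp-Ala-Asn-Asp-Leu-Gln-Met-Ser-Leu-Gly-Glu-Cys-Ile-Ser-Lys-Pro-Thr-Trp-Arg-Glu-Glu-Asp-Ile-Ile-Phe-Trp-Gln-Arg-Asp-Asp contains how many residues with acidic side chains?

9

Aspartate (D) and glutamate (E) have carboxylic-acid side chains and are the acidic amino acids.
Matching residues: Asp1, Asp4, Asp7, Glu14, Glu23, Glu24, Asp25, Asp32, Asp33.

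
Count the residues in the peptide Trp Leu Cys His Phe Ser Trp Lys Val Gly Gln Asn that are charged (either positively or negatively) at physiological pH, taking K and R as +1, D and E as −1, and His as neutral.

1

Charged side chains at pH ~7.4: K, R (positive); D, E (negative).
Matching residues: Lys8.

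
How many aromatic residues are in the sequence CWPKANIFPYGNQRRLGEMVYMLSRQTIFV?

5

Phenylalanine (F), tryptophan (W), and tyrosine (Y) have aromatic ring side chains.
Matching residues: W2, F8, Y10, Y21, F29.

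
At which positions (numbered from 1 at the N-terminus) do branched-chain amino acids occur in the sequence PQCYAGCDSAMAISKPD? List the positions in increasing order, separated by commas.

V, L, and I make up the branched-chain aliphatic group.
Matching residues: I13.

13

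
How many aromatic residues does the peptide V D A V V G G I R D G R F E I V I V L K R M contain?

F, W, and Y each carry an aromatic ring on the side chain.
Matching residues: F13.

1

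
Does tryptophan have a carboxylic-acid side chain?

The acidic residues are Asp (D) and Glu (E), whose side chains end in a carboxylate group.
Tryptophan is not in this group.

No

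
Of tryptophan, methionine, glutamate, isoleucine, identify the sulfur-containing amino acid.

Only Cys (C) and Met (M) have a sulfur atom in the side chain.
Of the listed options, only methionine belongs to this group.

methionine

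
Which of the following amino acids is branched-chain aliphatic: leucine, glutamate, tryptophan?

leucine

V, L, and I make up the branched-chain aliphatic group.
Of the listed options, only leucine belongs to this group.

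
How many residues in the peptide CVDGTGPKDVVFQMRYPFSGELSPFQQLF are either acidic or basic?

5

Acidic: D, E. Basic: H, K, R.
Acidic residues here: D3, D9, E21 (3).
Basic residues here: K8, R15 (2).
The two groups share no amino acid, so total = 3 + 2 = 5.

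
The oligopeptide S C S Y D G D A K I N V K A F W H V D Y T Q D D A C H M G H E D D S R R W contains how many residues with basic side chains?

Lysine (K), arginine (R), and histidine (H) have basic, nitrogen-containing side chains.
Matching residues: K9, K13, H17, H27, H30, R35, R36.

7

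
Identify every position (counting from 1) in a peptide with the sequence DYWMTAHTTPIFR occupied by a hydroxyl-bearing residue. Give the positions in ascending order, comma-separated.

S, T, and Y are the three residues with a side-chain hydroxyl.
Matching residues: Y2, T5, T8, T9.

2, 5, 8, 9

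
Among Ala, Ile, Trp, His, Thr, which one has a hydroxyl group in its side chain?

Serine (S), threonine (T), and tyrosine (Y) each carry a hydroxyl group on the side chain.
Of the listed options, only Thr belongs to this group.

Thr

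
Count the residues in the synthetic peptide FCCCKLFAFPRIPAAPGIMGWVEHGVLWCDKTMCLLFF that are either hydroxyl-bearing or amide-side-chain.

Hydroxyl-bearing: S, T, Y. Amide-side-chain: N, Q.
Hydroxyl-bearing residues here: T32 (1).
Amide-side-chain residues here: none (0).
The two groups share no amino acid, so total = 1 + 0 = 1.

1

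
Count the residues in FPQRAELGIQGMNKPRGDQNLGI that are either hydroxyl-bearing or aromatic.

1

Hydroxyl-bearing: S, T, Y. Aromatic: F, W, Y.
Hydroxyl-bearing residues here: none (0).
Aromatic residues here: F1 (1).
(Y belongs to both groups, but none appear in this sequence.) Total = 0 + 1 = 1.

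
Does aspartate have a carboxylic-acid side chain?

Aspartate (D) and glutamate (E) have carboxylic-acid side chains and are the acidic amino acids.
Aspartate is in this group.

Yes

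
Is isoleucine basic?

No

The basic amino acids are Lys (K), Arg (R), and His (H).
Isoleucine is not in this group.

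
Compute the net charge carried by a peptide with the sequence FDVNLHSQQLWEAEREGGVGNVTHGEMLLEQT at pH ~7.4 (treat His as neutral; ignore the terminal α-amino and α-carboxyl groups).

-5

The side chains ionized at physiological pH are Lys/Arg (+1) and Asp/Glu (−1); with His treated as neutral, nothing else contributes.
Positive (K, R): R15 → +1.
Negative (D, E): D2, E12, E14, E16, E26, E30 → −6.
Net charge = (+1) + (−6) = −5.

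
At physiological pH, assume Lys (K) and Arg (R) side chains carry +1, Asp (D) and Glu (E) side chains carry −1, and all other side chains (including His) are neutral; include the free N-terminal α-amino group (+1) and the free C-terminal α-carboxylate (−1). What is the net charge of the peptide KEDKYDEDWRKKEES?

-2

Positive (K, R): K1, K4, R10, K11, K12 → +5.
Negative (D, E): E2, D3, D6, E7, D8, E13, E14 → −7.
The N-terminus (+1) and C-terminus (−1) cancel.
Net charge = (+5) + (−7) = −2.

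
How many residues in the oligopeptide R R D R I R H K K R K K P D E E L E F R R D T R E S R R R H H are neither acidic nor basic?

Acidic: D, E. Basic: K, R, H. All other residues are neither.
Matching residues: I5, P13, L17, F19, T23, S26.

6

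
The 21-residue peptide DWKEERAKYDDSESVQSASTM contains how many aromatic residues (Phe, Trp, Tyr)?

2

Matching residues: W2, Y9.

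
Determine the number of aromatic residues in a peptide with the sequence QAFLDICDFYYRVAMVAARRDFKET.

The aromatic amino acids are Phe (F, benzyl), Trp (W, indole), and Tyr (Y, phenol).
Matching residues: F3, F9, Y10, Y11, F22.

5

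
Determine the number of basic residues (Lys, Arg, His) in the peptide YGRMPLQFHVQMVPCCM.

2

Matching residues: R3, H9.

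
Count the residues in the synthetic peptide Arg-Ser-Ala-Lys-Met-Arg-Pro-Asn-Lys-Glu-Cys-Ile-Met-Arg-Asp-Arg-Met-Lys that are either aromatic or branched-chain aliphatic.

Aromatic: F, W, Y. Branched-chain aliphatic: I, L, V.
Aromatic residues here: none (0).
Branched-chain aliphatic residues here: Ile12 (1).
The two groups share no amino acid, so total = 0 + 1 = 1.

1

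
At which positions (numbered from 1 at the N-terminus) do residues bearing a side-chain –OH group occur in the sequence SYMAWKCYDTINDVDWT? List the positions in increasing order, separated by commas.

The –OH-bearing residues are Ser, Thr (aliphatic alcohols), and Tyr (phenol).
Matching residues: S1, Y2, Y8, T10, T17.

1, 2, 8, 10, 17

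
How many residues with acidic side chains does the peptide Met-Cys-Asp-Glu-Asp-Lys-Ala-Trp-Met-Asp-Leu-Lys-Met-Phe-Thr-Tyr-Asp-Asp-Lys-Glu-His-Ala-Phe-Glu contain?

8

Only D (aspartate) and E (glutamate) carry a side-chain carboxylic acid.
Matching residues: Asp3, Glu4, Asp5, Asp10, Asp17, Asp18, Glu20, Glu24.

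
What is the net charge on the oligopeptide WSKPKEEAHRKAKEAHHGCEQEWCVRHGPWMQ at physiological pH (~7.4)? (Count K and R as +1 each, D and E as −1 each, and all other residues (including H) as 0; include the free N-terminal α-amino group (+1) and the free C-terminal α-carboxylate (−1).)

+1

Positive (K, R): K3, K5, R10, K11, K13, R26 → +6.
Negative (D, E): E6, E7, E14, E20, E22 → −5.
The N-terminus (+1) and C-terminus (−1) cancel.
Net charge = (+6) + (−5) = +1.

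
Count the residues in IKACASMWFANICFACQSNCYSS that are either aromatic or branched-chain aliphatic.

Aromatic: F, W, Y. Branched-chain aliphatic: I, L, V.
Aromatic residues here: W8, F9, F14, Y21 (4).
Branched-chain aliphatic residues here: I1, I12 (2).
The two groups share no amino acid, so total = 4 + 2 = 6.

6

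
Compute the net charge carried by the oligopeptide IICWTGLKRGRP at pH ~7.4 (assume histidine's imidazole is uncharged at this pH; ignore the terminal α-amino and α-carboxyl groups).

+3

Near pH 7.4, K and R contribute +1 each, D and E contribute −1 each, and every other side chain (His included, as stated) is uncharged.
Positive (K, R): K8, R9, R11 → +3.
Negative (D, E): none → −0.
Net charge = (+3) + (−0) = +3.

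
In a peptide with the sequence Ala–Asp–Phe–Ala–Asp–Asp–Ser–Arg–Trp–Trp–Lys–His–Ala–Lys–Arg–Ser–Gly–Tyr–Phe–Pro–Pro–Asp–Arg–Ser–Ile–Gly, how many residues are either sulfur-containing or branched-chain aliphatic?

1

Sulfur-containing: C, M. Branched-chain aliphatic: I, L, V.
Sulfur-containing residues here: none (0).
Branched-chain aliphatic residues here: Ile25 (1).
The two groups share no amino acid, so total = 0 + 1 = 1.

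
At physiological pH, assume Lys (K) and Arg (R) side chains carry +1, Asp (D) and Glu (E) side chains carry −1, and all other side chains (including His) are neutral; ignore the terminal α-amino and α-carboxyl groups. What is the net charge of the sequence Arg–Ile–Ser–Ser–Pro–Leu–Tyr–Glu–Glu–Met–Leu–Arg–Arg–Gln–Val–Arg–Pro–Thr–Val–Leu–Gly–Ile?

Positive (K, R): Arg1, Arg12, Arg13, Arg16 → +4.
Negative (D, E): Glu8, Glu9 → −2.
Net charge = (+4) + (−2) = +2.

+2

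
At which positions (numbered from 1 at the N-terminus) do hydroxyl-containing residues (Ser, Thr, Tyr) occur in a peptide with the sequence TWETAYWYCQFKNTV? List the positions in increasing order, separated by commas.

1, 4, 6, 8, 14

Matching residues: T1, T4, Y6, Y8, T14.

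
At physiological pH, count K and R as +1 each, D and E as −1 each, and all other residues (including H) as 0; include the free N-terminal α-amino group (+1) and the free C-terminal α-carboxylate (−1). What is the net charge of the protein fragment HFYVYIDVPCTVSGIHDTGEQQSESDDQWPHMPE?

Positive (K, R): none → +0.
Negative (D, E): D7, D17, E20, E24, D26, D27, E34 → −7.
The N-terminus (+1) and C-terminus (−1) cancel.
Net charge = (+0) + (−7) = −7.

-7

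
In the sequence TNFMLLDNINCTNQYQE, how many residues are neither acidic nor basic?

Acidic: D, E. Basic: K, R, H. All other residues are neither.
Matching residues: T1, N2, F3, M4, L5, L6, N8, I9, N10, C11, T12, N13, Q14, Y15, Q16.

15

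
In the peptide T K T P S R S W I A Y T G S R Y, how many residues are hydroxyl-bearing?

S, T, and Y are the three residues with a side-chain hydroxyl.
Matching residues: T1, T3, S5, S7, Y11, T12, S14, Y16.

8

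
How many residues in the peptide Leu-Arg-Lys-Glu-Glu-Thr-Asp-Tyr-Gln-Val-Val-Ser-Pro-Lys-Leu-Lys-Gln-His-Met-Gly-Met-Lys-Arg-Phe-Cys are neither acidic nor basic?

15

Acidic: D, E. Basic: K, R, H. All other residues are neither.
Matching residues: Leu1, Thr6, Tyr8, Gln9, Val10, Val11, Ser12, Pro13, Leu15, Gln17, Met19, Gly20, Met21, Phe24, Cys25.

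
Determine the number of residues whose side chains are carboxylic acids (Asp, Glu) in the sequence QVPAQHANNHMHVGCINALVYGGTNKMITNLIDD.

Matching residues: D33, D34.

2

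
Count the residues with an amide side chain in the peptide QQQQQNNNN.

9

Only N (asparagine) and Q (glutamine) carry a side-chain carboxamide.
Matching residues: Q1, Q2, Q3, Q4, Q5, N6, N7, N8, N9.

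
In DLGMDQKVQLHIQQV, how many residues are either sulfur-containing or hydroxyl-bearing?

Sulfur-containing: C, M. Hydroxyl-bearing: S, T, Y.
Sulfur-containing residues here: M4 (1).
Hydroxyl-bearing residues here: none (0).
The two groups share no amino acid, so total = 1 + 0 = 1.

1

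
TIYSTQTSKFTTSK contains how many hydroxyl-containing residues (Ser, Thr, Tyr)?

Matching residues: T1, Y3, S4, T5, T7, S8, T11, T12, S13.

9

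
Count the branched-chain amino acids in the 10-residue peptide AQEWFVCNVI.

Valine (V), leucine (L), and isoleucine (I) are the branched-chain amino acids.
Matching residues: V6, V9, I10.

3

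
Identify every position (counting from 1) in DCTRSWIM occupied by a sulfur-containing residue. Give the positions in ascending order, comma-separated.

The sulfur-bearing residues are cysteine (–SH) and methionine (–S–CH₃).
Matching residues: C2, M8.

2, 8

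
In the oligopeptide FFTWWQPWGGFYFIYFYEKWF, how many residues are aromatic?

13

The aromatic amino acids are Phe (F, benzyl), Trp (W, indole), and Tyr (Y, phenol).
Matching residues: F1, F2, W4, W5, W8, F11, Y12, F13, Y15, F16, Y17, W20, F21.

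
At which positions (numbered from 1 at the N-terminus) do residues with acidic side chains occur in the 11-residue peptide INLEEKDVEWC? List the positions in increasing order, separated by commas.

Only D (aspartate) and E (glutamate) carry a side-chain carboxylic acid.
Matching residues: E4, E5, D7, E9.

4, 5, 7, 9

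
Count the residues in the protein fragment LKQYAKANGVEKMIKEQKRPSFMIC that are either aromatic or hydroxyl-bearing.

3

Aromatic: F, W, Y. Hydroxyl-bearing: S, T, Y.
Aromatic residues here: Y4, F22 (2).
Hydroxyl-bearing residues here: Y4, S21 (2).
Y is in both groups, so the 1 Y residue must not be double-counted.
Total = 2 + 2 − 1 = 3.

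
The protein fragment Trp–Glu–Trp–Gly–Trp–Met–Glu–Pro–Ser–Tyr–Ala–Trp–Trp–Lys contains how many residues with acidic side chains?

2

Only D (aspartate) and E (glutamate) carry a side-chain carboxylic acid.
Matching residues: Glu2, Glu7.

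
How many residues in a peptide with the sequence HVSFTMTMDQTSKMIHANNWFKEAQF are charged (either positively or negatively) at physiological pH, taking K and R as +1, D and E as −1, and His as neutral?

Charged side chains at pH ~7.4: K, R (positive); D, E (negative).
Matching residues: D9, K13, K22, E23.

4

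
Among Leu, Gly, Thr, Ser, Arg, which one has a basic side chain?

Arg

K, R, and H are the three residues with basic side chains (ε-amine, guanidinium, and imidazole respectively).
Of the listed options, only Arg belongs to this group.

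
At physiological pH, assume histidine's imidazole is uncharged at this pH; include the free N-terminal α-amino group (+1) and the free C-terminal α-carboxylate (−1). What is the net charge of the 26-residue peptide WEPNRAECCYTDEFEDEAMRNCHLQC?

Near pH 7.4, K and R contribute +1 each, D and E contribute −1 each, and every other side chain (His included, as stated) is uncharged.
Positive (K, R): R5, R20 → +2.
Negative (D, E): E2, E7, D12, E13, E15, D16, E17 → −7.
The N-terminus (+1) and C-terminus (−1) cancel.
Net charge = (+2) + (−7) = −5.

-5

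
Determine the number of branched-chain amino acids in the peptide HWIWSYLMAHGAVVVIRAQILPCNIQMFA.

The BCAAs are Val, Leu, and Ile — aliphatic side chains with a branch point.
Matching residues: I3, L7, V13, V14, V15, I16, I20, L21, I25.

9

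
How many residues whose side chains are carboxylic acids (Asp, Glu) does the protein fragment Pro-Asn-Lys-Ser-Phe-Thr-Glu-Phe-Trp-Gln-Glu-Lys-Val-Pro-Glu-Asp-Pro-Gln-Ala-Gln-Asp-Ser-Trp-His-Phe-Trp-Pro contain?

Matching residues: Glu7, Glu11, Glu15, Asp16, Asp21.

5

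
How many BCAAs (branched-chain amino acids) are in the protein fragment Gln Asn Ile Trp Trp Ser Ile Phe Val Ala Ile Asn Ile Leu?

6

Valine (V), leucine (L), and isoleucine (I) are the branched-chain amino acids.
Matching residues: Ile3, Ile7, Val9, Ile11, Ile13, Leu14.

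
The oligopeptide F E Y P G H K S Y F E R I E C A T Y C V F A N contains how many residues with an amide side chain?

1

The amide-side-chain residues are Asn (N) and Gln (Q).
Matching residues: N23.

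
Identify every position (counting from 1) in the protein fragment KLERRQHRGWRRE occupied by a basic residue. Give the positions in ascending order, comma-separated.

Lysine (K), arginine (R), and histidine (H) have basic, nitrogen-containing side chains.
Matching residues: K1, R4, R5, H7, R8, R11, R12.

1, 4, 5, 7, 8, 11, 12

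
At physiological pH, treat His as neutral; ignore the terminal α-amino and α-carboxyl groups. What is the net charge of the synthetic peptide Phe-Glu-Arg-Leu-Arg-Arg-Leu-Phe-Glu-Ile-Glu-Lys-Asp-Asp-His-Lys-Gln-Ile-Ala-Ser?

0

At pH ~7.4 the Lys and Arg side chains are protonated (+1), the Asp and Glu side chains are deprotonated (−1), and with His taken as neutral all other side chains carry no charge.
Positive (K, R): Arg3, Arg5, Arg6, Lys12, Lys16 → +5.
Negative (D, E): Glu2, Glu9, Glu11, Asp13, Asp14 → −5.
Net charge = (+5) + (−5) = 0.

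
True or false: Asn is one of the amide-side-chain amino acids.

True

Asparagine (N) and glutamine (Q) have uncharged amide side chains.
Asparagine is in this group.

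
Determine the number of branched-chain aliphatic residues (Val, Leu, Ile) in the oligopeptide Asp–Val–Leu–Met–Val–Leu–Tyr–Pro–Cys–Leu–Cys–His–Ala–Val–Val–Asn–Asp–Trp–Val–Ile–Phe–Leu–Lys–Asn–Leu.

11

Matching residues: Val2, Leu3, Val5, Leu6, Leu10, Val14, Val15, Val19, Ile20, Leu22, Leu25.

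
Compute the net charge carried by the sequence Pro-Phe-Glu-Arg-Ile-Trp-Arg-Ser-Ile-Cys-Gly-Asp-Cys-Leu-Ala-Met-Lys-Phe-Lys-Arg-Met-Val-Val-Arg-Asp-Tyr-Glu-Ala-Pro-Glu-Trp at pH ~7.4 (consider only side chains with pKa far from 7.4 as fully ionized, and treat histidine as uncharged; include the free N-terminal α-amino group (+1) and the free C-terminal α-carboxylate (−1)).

+1

Near pH 7.4, K and R contribute +1 each, D and E contribute −1 each, and every other side chain (His included, as stated) is uncharged.
Positive (K, R): Arg4, Arg7, Lys17, Lys19, Arg20, Arg24 → +6.
Negative (D, E): Glu3, Asp12, Asp25, Glu27, Glu30 → −5.
The N-terminus (+1) and C-terminus (−1) cancel.
Net charge = (+6) + (−5) = +1.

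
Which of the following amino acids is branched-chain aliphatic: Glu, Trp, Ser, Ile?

The BCAAs are Val, Leu, and Ile — aliphatic side chains with a branch point.
Of the listed options, only Ile belongs to this group.

Ile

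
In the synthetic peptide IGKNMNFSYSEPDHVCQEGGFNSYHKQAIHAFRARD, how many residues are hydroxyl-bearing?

Serine (S), threonine (T), and tyrosine (Y) each carry a hydroxyl group on the side chain.
Matching residues: S8, Y9, S10, S23, Y24.

5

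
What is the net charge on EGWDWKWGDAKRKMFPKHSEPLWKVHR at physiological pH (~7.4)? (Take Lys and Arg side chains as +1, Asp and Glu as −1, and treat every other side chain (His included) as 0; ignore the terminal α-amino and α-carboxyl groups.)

+3

Positive (K, R): K6, K11, R12, K13, K17, K24, R27 → +7.
Negative (D, E): E1, D4, D9, E20 → −4.
Net charge = (+7) + (−4) = +3.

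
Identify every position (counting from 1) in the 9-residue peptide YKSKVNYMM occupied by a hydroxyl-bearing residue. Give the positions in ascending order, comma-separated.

S, T, and Y are the three residues with a side-chain hydroxyl.
Matching residues: Y1, S3, Y7.

1, 3, 7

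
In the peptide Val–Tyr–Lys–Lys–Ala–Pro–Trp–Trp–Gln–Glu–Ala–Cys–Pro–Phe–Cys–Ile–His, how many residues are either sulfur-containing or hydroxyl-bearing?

Sulfur-containing: C, M. Hydroxyl-bearing: S, T, Y.
Sulfur-containing residues here: Cys12, Cys15 (2).
Hydroxyl-bearing residues here: Tyr2 (1).
The two groups share no amino acid, so total = 2 + 1 = 3.

3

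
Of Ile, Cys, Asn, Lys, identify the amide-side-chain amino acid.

Only N (asparagine) and Q (glutamine) carry a side-chain carboxamide.
Of the listed options, only Asn belongs to this group.

Asn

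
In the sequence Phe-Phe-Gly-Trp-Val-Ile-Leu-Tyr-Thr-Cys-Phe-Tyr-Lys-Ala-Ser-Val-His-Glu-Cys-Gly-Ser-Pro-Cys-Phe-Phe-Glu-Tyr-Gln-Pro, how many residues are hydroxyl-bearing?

The –OH-bearing residues are Ser, Thr (aliphatic alcohols), and Tyr (phenol).
Matching residues: Tyr8, Thr9, Tyr12, Ser15, Ser21, Tyr27.

6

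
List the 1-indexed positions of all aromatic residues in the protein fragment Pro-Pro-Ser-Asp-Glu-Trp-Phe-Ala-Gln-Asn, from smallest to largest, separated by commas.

The aromatic amino acids are Phe (F, benzyl), Trp (W, indole), and Tyr (Y, phenol).
Matching residues: Trp6, Phe7.

6, 7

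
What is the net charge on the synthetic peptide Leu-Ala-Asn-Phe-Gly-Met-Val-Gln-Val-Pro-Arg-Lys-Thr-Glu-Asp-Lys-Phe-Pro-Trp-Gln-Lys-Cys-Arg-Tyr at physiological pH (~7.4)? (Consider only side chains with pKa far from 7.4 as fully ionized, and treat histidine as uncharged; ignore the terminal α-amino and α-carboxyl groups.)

Near pH 7.4, K and R contribute +1 each, D and E contribute −1 each, and every other side chain (His included, as stated) is uncharged.
Positive (K, R): Arg11, Lys12, Lys16, Lys21, Arg23 → +5.
Negative (D, E): Glu14, Asp15 → −2.
Net charge = (+5) + (−2) = +3.

+3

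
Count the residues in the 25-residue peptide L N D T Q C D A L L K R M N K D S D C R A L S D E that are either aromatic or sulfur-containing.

3

Aromatic: F, W, Y. Sulfur-containing: C, M.
Aromatic residues here: none (0).
Sulfur-containing residues here: C6, M13, C19 (3).
The two groups share no amino acid, so total = 0 + 3 = 3.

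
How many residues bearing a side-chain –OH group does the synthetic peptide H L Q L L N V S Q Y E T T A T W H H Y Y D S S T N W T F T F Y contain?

13

Serine (S), threonine (T), and tyrosine (Y) each carry a hydroxyl group on the side chain.
Matching residues: S8, Y10, T12, T13, T15, Y19, Y20, S22, S23, T24, T27, T29, Y31.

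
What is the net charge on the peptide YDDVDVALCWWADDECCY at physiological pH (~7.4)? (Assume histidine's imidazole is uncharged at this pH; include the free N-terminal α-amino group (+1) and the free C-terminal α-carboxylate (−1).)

At pH ~7.4 the Lys and Arg side chains are protonated (+1), the Asp and Glu side chains are deprotonated (−1), and with His taken as neutral all other side chains carry no charge.
Positive (K, R): none → +0.
Negative (D, E): D2, D3, D5, D13, D14, E15 → −6.
The N-terminus (+1) and C-terminus (−1) cancel.
Net charge = (+0) + (−6) = −6.

-6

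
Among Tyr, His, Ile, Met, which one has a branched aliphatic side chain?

Ile

V, L, and I make up the branched-chain aliphatic group.
Of the listed options, only Ile belongs to this group.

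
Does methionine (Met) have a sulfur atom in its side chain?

Yes

Only Cys (C) and Met (M) have a sulfur atom in the side chain.
Methionine is in this group.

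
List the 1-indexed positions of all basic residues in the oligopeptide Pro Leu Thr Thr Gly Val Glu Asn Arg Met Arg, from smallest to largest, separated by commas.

K, R, and H are the three residues with basic side chains (ε-amine, guanidinium, and imidazole respectively).
Matching residues: Arg9, Arg11.

9, 11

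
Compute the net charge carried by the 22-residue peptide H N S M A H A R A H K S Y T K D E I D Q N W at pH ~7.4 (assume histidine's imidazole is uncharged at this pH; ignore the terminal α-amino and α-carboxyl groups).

0

At pH ~7.4 the Lys and Arg side chains are protonated (+1), the Asp and Glu side chains are deprotonated (−1), and with His taken as neutral all other side chains carry no charge.
Positive (K, R): R8, K11, K15 → +3.
Negative (D, E): D16, E17, D19 → −3.
Net charge = (+3) + (−3) = 0.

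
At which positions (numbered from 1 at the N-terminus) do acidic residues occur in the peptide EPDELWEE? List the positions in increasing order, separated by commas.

1, 3, 4, 7, 8

Only D (aspartate) and E (glutamate) carry a side-chain carboxylic acid.
Matching residues: E1, D3, E4, E7, E8.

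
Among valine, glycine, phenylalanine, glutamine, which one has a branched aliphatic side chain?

valine

The BCAAs are Val, Leu, and Ile — aliphatic side chains with a branch point.
Of the listed options, only valine belongs to this group.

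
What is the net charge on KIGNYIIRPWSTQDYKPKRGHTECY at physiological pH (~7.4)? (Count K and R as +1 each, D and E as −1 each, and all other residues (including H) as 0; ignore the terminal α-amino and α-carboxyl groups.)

Positive (K, R): K1, R8, K16, K18, R19 → +5.
Negative (D, E): D14, E23 → −2.
Net charge = (+5) + (−2) = +3.

+3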